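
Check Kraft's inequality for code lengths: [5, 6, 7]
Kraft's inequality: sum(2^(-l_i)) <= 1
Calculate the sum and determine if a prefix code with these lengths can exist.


Sum = 2^(-5) + 2^(-6) + 2^(-7)
    = 0.03125 + 0.015625 + 0.0078125
    = 7/128 = 0.0546875
Since 0.0546875 <= 1, Kraft's inequality IS satisfied.
A prefix code with these lengths CAN exist.

Kraft sum = 0.0546875. Satisfied.


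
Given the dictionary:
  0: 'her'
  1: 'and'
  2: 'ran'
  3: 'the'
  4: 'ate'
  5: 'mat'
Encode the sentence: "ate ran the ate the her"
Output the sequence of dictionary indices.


Look up each word in the dictionary:
  'ate' -> 4
  'ran' -> 2
  'the' -> 3
  'ate' -> 4
  'the' -> 3
  'her' -> 0

Encoded: [4, 2, 3, 4, 3, 0]


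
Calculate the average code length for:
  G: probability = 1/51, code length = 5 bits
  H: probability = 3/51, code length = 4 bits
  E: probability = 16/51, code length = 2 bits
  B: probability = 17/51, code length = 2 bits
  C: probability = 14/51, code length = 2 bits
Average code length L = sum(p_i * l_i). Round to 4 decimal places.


Weighted contributions p_i * l_i:
  G: (1/51) * 5 = 5/51
  H: (3/51) * 4 = 12/51
  E: (16/51) * 2 = 32/51
  B: (17/51) * 2 = 34/51
  C: (14/51) * 2 = 28/51
Sum = (5 + 12 + 32 + 34 + 28)/51 = 111/51

L = 111/51 = 2.1765 bits/symbol


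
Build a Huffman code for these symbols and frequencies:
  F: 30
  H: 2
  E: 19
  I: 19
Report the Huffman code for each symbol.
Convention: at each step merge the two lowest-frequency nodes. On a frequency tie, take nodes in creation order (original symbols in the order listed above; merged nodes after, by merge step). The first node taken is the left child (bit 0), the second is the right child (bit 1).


Huffman tree construction:
Step 1: Merge H(2) + E(19) = 21
Step 2: Merge I(19) + (H+E)(21) = 40
Step 3: Merge F(30) + (I+(H+E))(40) = 70
Read each symbol's code off the tree from the root (left child = 0, right child = 1).

Codes:
  F: 0 (length 1)
  H: 110 (length 3)
  E: 111 (length 3)
  I: 10 (length 2)
Average code length: 131/70 = 1.8714 bits/symbol


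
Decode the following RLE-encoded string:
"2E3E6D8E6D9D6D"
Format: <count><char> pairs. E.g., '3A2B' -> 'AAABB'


Expanding each <count><char> pair:
  2E -> 'EE'
  3E -> 'EEE'
  6D -> 'DDDDDD'
  8E -> 'EEEEEEEE'
  6D -> 'DDDDDD'
  9D -> 'DDDDDDDDD'
  6D -> 'DDDDDD'

Decoded = EEEEEDDDDDDEEEEEEEEDDDDDDDDDDDDDDDDDDDDD


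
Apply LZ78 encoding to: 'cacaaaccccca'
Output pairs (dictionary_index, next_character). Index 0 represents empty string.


LZ78 encoding steps:
Dictionary: {0: ''}
Step 1: w='' (idx 0), next='c' -> output (0, 'c'), add 'c' as idx 1
Step 2: w='' (idx 0), next='a' -> output (0, 'a'), add 'a' as idx 2
Step 3: w='c' (idx 1), next='a' -> output (1, 'a'), add 'ca' as idx 3
Step 4: w='a' (idx 2), next='a' -> output (2, 'a'), add 'aa' as idx 4
Step 5: w='c' (idx 1), next='c' -> output (1, 'c'), add 'cc' as idx 5
Step 6: w='cc' (idx 5), next='c' -> output (5, 'c'), add 'ccc' as idx 6
Step 7: w='a' (idx 2), end of input -> output (2, '')


Encoded: [(0, 'c'), (0, 'a'), (1, 'a'), (2, 'a'), (1, 'c'), (5, 'c'), (2, '')]


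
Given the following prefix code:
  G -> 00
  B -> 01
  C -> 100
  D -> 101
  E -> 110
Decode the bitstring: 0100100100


Decoding step by step:
Bits 01 -> B
Bits 00 -> G
Bits 100 -> C
Bits 100 -> C


Decoded message: BGCC


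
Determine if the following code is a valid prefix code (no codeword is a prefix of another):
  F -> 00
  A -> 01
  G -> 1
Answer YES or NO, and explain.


Checking each pair (does one codeword prefix another?):
  F='00' vs A='01': no prefix
  F='00' vs G='1': no prefix
  A='01' vs F='00': no prefix
  A='01' vs G='1': no prefix
  G='1' vs F='00': no prefix
  G='1' vs A='01': no prefix
No violation found over all pairs.

YES -- this is a valid prefix code. No codeword is a prefix of any other codeword.


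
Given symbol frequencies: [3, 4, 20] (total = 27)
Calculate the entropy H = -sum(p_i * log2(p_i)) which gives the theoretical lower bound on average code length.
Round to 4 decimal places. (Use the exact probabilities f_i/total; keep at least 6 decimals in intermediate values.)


Per-symbol terms -p_i * log2(p_i) with p_i = f_i/27:
  p = 3/27 = 0.111111: log2(p) = -3.169925, -p*log2(p) = 0.352214
  p = 4/27 = 0.148148: log2(p) = -2.754888, -p*log2(p) = 0.408131
  p = 20/27 = 0.740741: log2(p) = -0.432959, -p*log2(p) = 0.320711
H = 0.352214 + 0.408131 + 0.320711 = 1.081056

H = 1.0811 bits/symbol


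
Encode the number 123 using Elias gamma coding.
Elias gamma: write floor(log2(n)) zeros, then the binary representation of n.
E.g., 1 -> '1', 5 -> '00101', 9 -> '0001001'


num_bits = floor(log2(123)) + 1 = 7
leading_zeros = num_bits - 1 = 6
binary(123) = 1111011

Elias gamma(123) = '000000' + '1111011' = 0000001111011 (13 bits)


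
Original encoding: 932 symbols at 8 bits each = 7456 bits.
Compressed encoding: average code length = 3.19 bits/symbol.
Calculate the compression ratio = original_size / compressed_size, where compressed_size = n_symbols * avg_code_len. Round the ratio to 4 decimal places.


original_size = n_symbols * orig_bits = 932 * 8 = 7456 bits
compressed_size = n_symbols * avg_code_len = 932 * 3.19 = 2973.08 bits
ratio = original_size / compressed_size = 7456 / 2973.08 = 2.5078

Compression ratio = 2.5078


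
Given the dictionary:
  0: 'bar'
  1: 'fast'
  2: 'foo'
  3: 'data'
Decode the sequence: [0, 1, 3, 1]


Look up each index in the dictionary:
  0 -> 'bar'
  1 -> 'fast'
  3 -> 'data'
  1 -> 'fast'

Decoded: "bar fast data fast"


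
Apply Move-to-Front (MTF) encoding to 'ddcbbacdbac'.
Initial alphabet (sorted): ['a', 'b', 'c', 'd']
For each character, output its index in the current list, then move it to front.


MTF encoding:
'd': index 3 in ['a', 'b', 'c', 'd'] -> ['d', 'a', 'b', 'c']
'd': index 0 in ['d', 'a', 'b', 'c'] -> ['d', 'a', 'b', 'c']
'c': index 3 in ['d', 'a', 'b', 'c'] -> ['c', 'd', 'a', 'b']
'b': index 3 in ['c', 'd', 'a', 'b'] -> ['b', 'c', 'd', 'a']
'b': index 0 in ['b', 'c', 'd', 'a'] -> ['b', 'c', 'd', 'a']
'a': index 3 in ['b', 'c', 'd', 'a'] -> ['a', 'b', 'c', 'd']
'c': index 2 in ['a', 'b', 'c', 'd'] -> ['c', 'a', 'b', 'd']
'd': index 3 in ['c', 'a', 'b', 'd'] -> ['d', 'c', 'a', 'b']
'b': index 3 in ['d', 'c', 'a', 'b'] -> ['b', 'd', 'c', 'a']
'a': index 3 in ['b', 'd', 'c', 'a'] -> ['a', 'b', 'd', 'c']
'c': index 3 in ['a', 'b', 'd', 'c'] -> ['c', 'a', 'b', 'd']


Output: [3, 0, 3, 3, 0, 3, 2, 3, 3, 3, 3]


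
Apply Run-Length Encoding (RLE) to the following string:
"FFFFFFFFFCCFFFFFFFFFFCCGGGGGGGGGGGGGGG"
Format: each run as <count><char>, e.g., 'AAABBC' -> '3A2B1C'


Scanning runs left to right:
  i=0: run of 'F' x 9 -> '9F'
  i=9: run of 'C' x 2 -> '2C'
  i=11: run of 'F' x 10 -> '10F'
  i=21: run of 'C' x 2 -> '2C'
  i=23: run of 'G' x 15 -> '15G'

RLE = 9F2C10F2C15G


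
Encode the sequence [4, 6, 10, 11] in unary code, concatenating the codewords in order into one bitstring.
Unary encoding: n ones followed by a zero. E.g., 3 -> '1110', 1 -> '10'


Encode each number as n ones followed by a terminating 0:
  4 -> 11110 (5 bits)
  6 -> 1111110 (7 bits)
  10 -> 11111111110 (11 bits)
  11 -> 111111111110 (12 bits)
Total length = 5 + 7 + 11 + 12 = 35 bits.

Unary([4, 6, 10, 11]) = 11110111111011111111110111111111110 (35 bits)


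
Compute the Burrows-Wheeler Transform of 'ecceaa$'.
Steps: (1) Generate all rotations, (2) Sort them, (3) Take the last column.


Rotations (sorted):
  0: $ecceaa -> last char: a
  1: a$eccea -> last char: a
  2: aa$ecce -> last char: e
  3: cceaa$e -> last char: e
  4: ceaa$ec -> last char: c
  5: eaa$ecc -> last char: c
  6: ecceaa$ -> last char: $


BWT = aaeecc$


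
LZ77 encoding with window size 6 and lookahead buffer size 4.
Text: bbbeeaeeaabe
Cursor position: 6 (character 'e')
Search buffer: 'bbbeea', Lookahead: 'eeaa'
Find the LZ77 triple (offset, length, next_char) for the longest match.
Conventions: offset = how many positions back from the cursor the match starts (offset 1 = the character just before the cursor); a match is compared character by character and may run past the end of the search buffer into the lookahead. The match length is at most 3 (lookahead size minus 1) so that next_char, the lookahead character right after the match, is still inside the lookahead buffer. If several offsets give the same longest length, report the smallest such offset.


Try each offset into the search buffer:
  offset=1 (pos 5, char 'a'): match length 0
  offset=2 (pos 4, char 'e'): match length 1
  offset=3 (pos 3, char 'e'): match length 3
  offset=4 (pos 2, char 'b'): match length 0
  offset=5 (pos 1, char 'b'): match length 0
  offset=6 (pos 0, char 'b'): match length 0
Longest match has length 3 at offset 3.
next_char = character at position 6 + 3 = 9 -> 'a'

Best match: offset=3, length=3 (matching 'eea' starting at position 3)
LZ77 triple: (3, 3, 'a')


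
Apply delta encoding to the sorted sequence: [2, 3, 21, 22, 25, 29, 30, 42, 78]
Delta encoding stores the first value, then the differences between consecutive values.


First value: 2
Deltas:
  3 - 2 = 1
  21 - 3 = 18
  22 - 21 = 1
  25 - 22 = 3
  29 - 25 = 4
  30 - 29 = 1
  42 - 30 = 12
  78 - 42 = 36


Delta encoded: [2, 1, 18, 1, 3, 4, 1, 12, 36]


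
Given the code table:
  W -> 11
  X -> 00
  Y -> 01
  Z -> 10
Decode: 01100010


Decoding:
01 -> Y
10 -> Z
00 -> X
10 -> Z


Result: YZXZ


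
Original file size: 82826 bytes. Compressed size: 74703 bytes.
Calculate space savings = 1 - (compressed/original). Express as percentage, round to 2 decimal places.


ratio = compressed/original = 74703/82826 = 0.901927
savings = 1 - ratio = 1 - 0.901927 = 0.098073
as a percentage: 0.098073 * 100 = 9.81%

Space savings = 1 - 74703/82826 = 9.81%


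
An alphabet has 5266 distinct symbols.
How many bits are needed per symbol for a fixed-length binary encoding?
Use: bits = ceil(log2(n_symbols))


log2(5266) = 12.3625
Bracket: 2^12 = 4096 < 5266 <= 2^13 = 8192
So ceil(log2(5266)) = 13

bits = ceil(log2(5266)) = ceil(12.3625) = 13 bits


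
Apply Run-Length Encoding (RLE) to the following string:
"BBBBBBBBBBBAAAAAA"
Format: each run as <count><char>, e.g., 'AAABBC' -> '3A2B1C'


Scanning runs left to right:
  i=0: run of 'B' x 11 -> '11B'
  i=11: run of 'A' x 6 -> '6A'

RLE = 11B6A


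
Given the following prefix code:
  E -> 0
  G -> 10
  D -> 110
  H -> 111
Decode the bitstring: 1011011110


Decoding step by step:
Bits 10 -> G
Bits 110 -> D
Bits 111 -> H
Bits 10 -> G


Decoded message: GDHG


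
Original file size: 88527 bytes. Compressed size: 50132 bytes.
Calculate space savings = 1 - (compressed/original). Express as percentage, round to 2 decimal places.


ratio = compressed/original = 50132/88527 = 0.566291
savings = 1 - ratio = 1 - 0.566291 = 0.433709
as a percentage: 0.433709 * 100 = 43.37%

Space savings = 1 - 50132/88527 = 43.37%


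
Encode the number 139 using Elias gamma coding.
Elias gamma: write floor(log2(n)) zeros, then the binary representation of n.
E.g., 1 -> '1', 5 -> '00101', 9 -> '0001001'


num_bits = floor(log2(139)) + 1 = 8
leading_zeros = num_bits - 1 = 7
binary(139) = 10001011

Elias gamma(139) = '0000000' + '10001011' = 000000010001011 (15 bits)


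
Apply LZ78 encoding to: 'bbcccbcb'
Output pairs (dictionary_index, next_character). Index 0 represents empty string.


LZ78 encoding steps:
Dictionary: {0: ''}
Step 1: w='' (idx 0), next='b' -> output (0, 'b'), add 'b' as idx 1
Step 2: w='b' (idx 1), next='c' -> output (1, 'c'), add 'bc' as idx 2
Step 3: w='' (idx 0), next='c' -> output (0, 'c'), add 'c' as idx 3
Step 4: w='c' (idx 3), next='b' -> output (3, 'b'), add 'cb' as idx 4
Step 5: w='cb' (idx 4), end of input -> output (4, '')


Encoded: [(0, 'b'), (1, 'c'), (0, 'c'), (3, 'b'), (4, '')]


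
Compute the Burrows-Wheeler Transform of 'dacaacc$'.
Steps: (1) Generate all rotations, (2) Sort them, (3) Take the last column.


Rotations (sorted):
  0: $dacaacc -> last char: c
  1: aacc$dac -> last char: c
  2: acaacc$d -> last char: d
  3: acc$daca -> last char: a
  4: c$dacaac -> last char: c
  5: caacc$da -> last char: a
  6: cc$dacaa -> last char: a
  7: dacaacc$ -> last char: $


BWT = ccdacaa$


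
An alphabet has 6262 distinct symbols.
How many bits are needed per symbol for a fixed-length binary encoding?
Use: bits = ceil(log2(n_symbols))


log2(6262) = 12.6124
Bracket: 2^12 = 4096 < 6262 <= 2^13 = 8192
So ceil(log2(6262)) = 13

bits = ceil(log2(6262)) = ceil(12.6124) = 13 bits


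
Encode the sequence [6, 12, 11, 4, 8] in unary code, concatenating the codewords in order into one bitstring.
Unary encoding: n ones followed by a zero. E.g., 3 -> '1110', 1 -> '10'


Encode each number as n ones followed by a terminating 0:
  6 -> 1111110 (7 bits)
  12 -> 1111111111110 (13 bits)
  11 -> 111111111110 (12 bits)
  4 -> 11110 (5 bits)
  8 -> 111111110 (9 bits)
Total length = 7 + 13 + 12 + 5 + 9 = 46 bits.

Unary([6, 12, 11, 4, 8]) = 1111110111111111111011111111111011110111111110 (46 bits)


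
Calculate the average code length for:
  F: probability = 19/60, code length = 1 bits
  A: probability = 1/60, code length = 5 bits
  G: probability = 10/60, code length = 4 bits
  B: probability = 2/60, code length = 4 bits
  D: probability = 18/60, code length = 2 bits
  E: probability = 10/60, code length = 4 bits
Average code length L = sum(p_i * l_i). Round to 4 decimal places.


Weighted contributions p_i * l_i:
  F: (19/60) * 1 = 19/60
  A: (1/60) * 5 = 5/60
  G: (10/60) * 4 = 40/60
  B: (2/60) * 4 = 8/60
  D: (18/60) * 2 = 36/60
  E: (10/60) * 4 = 40/60
Sum = (19 + 5 + 40 + 8 + 36 + 40)/60 = 148/60

L = 148/60 = 2.4667 bits/symbol


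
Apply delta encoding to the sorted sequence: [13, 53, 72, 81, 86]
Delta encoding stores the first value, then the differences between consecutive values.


First value: 13
Deltas:
  53 - 13 = 40
  72 - 53 = 19
  81 - 72 = 9
  86 - 81 = 5


Delta encoded: [13, 40, 19, 9, 5]


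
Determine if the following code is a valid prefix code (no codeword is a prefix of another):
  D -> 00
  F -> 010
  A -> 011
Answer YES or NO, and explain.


Checking each pair (does one codeword prefix another?):
  D='00' vs F='010': no prefix
  D='00' vs A='011': no prefix
  F='010' vs D='00': no prefix
  F='010' vs A='011': no prefix
  A='011' vs D='00': no prefix
  A='011' vs F='010': no prefix
No violation found over all pairs.

YES -- this is a valid prefix code. No codeword is a prefix of any other codeword.


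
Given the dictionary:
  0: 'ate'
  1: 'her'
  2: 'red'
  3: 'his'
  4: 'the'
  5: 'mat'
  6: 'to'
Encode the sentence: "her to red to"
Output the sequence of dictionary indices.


Look up each word in the dictionary:
  'her' -> 1
  'to' -> 6
  'red' -> 2
  'to' -> 6

Encoded: [1, 6, 2, 6]


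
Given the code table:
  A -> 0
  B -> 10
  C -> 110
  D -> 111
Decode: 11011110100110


Decoding:
110 -> C
111 -> D
10 -> B
10 -> B
0 -> A
110 -> C


Result: CDBBAC


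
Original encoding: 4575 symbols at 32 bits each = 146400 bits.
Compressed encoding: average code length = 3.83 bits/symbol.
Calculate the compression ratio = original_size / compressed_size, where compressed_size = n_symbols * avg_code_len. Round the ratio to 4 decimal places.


original_size = n_symbols * orig_bits = 4575 * 32 = 146400 bits
compressed_size = n_symbols * avg_code_len = 4575 * 3.83 = 17522.25 bits
ratio = original_size / compressed_size = 146400 / 17522.25 = 8.3551

Compression ratio = 8.3551


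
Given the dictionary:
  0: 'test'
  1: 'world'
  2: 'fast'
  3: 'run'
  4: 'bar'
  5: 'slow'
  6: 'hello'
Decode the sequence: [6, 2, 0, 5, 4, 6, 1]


Look up each index in the dictionary:
  6 -> 'hello'
  2 -> 'fast'
  0 -> 'test'
  5 -> 'slow'
  4 -> 'bar'
  6 -> 'hello'
  1 -> 'world'

Decoded: "hello fast test slow bar hello world"


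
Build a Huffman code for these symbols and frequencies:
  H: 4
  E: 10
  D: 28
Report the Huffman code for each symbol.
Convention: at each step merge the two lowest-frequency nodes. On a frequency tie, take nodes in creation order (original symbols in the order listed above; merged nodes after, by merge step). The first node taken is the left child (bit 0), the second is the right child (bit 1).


Huffman tree construction:
Step 1: Merge H(4) + E(10) = 14
Step 2: Merge (H+E)(14) + D(28) = 42
Read each symbol's code off the tree from the root (left child = 0, right child = 1).

Codes:
  H: 00 (length 2)
  E: 01 (length 2)
  D: 1 (length 1)
Average code length: 56/42 = 1.3333 bits/symbol


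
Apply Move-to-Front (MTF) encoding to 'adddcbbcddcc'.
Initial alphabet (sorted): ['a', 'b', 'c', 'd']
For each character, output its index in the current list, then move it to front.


MTF encoding:
'a': index 0 in ['a', 'b', 'c', 'd'] -> ['a', 'b', 'c', 'd']
'd': index 3 in ['a', 'b', 'c', 'd'] -> ['d', 'a', 'b', 'c']
'd': index 0 in ['d', 'a', 'b', 'c'] -> ['d', 'a', 'b', 'c']
'd': index 0 in ['d', 'a', 'b', 'c'] -> ['d', 'a', 'b', 'c']
'c': index 3 in ['d', 'a', 'b', 'c'] -> ['c', 'd', 'a', 'b']
'b': index 3 in ['c', 'd', 'a', 'b'] -> ['b', 'c', 'd', 'a']
'b': index 0 in ['b', 'c', 'd', 'a'] -> ['b', 'c', 'd', 'a']
'c': index 1 in ['b', 'c', 'd', 'a'] -> ['c', 'b', 'd', 'a']
'd': index 2 in ['c', 'b', 'd', 'a'] -> ['d', 'c', 'b', 'a']
'd': index 0 in ['d', 'c', 'b', 'a'] -> ['d', 'c', 'b', 'a']
'c': index 1 in ['d', 'c', 'b', 'a'] -> ['c', 'd', 'b', 'a']
'c': index 0 in ['c', 'd', 'b', 'a'] -> ['c', 'd', 'b', 'a']


Output: [0, 3, 0, 0, 3, 3, 0, 1, 2, 0, 1, 0]


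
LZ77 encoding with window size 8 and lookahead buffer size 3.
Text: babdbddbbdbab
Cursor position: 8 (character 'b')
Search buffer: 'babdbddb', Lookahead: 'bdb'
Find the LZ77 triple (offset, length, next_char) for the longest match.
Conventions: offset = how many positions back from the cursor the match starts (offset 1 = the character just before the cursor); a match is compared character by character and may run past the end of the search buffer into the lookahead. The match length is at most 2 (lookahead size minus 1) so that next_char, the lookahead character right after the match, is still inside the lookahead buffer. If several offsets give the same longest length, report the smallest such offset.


Try each offset into the search buffer:
  offset=1 (pos 7, char 'b'): match length 1
  offset=2 (pos 6, char 'd'): match length 0
  offset=3 (pos 5, char 'd'): match length 0
  offset=4 (pos 4, char 'b'): match length 2
  offset=5 (pos 3, char 'd'): match length 0
  offset=6 (pos 2, char 'b'): match length 2
  offset=7 (pos 1, char 'a'): match length 0
  offset=8 (pos 0, char 'b'): match length 1
Longest match has length 2, found at offsets 4, 6; take the smallest, offset 4.
next_char = character at position 8 + 2 = 10 -> 'b'

Best match: offset=4, length=2 (matching 'bd' starting at position 4)
LZ77 triple: (4, 2, 'b')


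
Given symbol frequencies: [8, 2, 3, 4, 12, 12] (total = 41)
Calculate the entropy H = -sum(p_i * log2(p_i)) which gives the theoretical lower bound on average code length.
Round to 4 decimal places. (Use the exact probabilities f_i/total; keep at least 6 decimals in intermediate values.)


Per-symbol terms -p_i * log2(p_i) with p_i = f_i/41:
  p = 8/41 = 0.195122: log2(p) = -2.357552, -p*log2(p) = 0.460010
  p = 2/41 = 0.048780: log2(p) = -4.357552, -p*log2(p) = 0.212564
  p = 3/41 = 0.073171: log2(p) = -3.772590, -p*log2(p) = 0.276043
  p = 4/41 = 0.097561: log2(p) = -3.357552, -p*log2(p) = 0.327566
  p = 12/41 = 0.292683: log2(p) = -1.772590, -p*log2(p) = 0.518807
  p = 12/41 = 0.292683: log2(p) = -1.772590, -p*log2(p) = 0.518807
H = 0.460010 + 0.212564 + 0.276043 + 0.327566 + 0.518807 + 0.518807 = 2.313797

H = 2.3138 bits/symbol


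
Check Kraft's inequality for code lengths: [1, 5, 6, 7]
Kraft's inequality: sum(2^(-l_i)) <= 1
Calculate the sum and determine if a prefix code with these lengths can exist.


Sum = 2^(-1) + 2^(-5) + 2^(-6) + 2^(-7)
    = 0.5 + 0.03125 + 0.015625 + 0.0078125
    = 71/128 = 0.5546875
Since 0.5546875 <= 1, Kraft's inequality IS satisfied.
A prefix code with these lengths CAN exist.

Kraft sum = 0.5546875. Satisfied.


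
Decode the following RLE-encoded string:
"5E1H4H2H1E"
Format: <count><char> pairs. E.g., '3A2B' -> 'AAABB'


Expanding each <count><char> pair:
  5E -> 'EEEEE'
  1H -> 'H'
  4H -> 'HHHH'
  2H -> 'HH'
  1E -> 'E'

Decoded = EEEEEHHHHHHHE


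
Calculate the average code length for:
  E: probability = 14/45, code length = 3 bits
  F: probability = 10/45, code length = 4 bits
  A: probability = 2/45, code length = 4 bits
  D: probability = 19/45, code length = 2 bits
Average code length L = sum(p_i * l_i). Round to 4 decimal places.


Weighted contributions p_i * l_i:
  E: (14/45) * 3 = 42/45
  F: (10/45) * 4 = 40/45
  A: (2/45) * 4 = 8/45
  D: (19/45) * 2 = 38/45
Sum = (42 + 40 + 8 + 38)/45 = 128/45

L = 128/45 = 2.8444 bits/symbol


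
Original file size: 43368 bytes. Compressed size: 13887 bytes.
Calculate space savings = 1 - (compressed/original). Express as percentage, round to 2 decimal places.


ratio = compressed/original = 13887/43368 = 0.320213
savings = 1 - ratio = 1 - 0.320213 = 0.679787
as a percentage: 0.679787 * 100 = 67.98%

Space savings = 1 - 13887/43368 = 67.98%


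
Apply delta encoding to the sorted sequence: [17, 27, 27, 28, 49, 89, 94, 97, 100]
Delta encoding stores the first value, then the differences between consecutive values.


First value: 17
Deltas:
  27 - 17 = 10
  27 - 27 = 0
  28 - 27 = 1
  49 - 28 = 21
  89 - 49 = 40
  94 - 89 = 5
  97 - 94 = 3
  100 - 97 = 3


Delta encoded: [17, 10, 0, 1, 21, 40, 5, 3, 3]


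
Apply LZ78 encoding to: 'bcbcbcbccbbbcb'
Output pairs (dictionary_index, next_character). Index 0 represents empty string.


LZ78 encoding steps:
Dictionary: {0: ''}
Step 1: w='' (idx 0), next='b' -> output (0, 'b'), add 'b' as idx 1
Step 2: w='' (idx 0), next='c' -> output (0, 'c'), add 'c' as idx 2
Step 3: w='b' (idx 1), next='c' -> output (1, 'c'), add 'bc' as idx 3
Step 4: w='bc' (idx 3), next='b' -> output (3, 'b'), add 'bcb' as idx 4
Step 5: w='c' (idx 2), next='c' -> output (2, 'c'), add 'cc' as idx 5
Step 6: w='b' (idx 1), next='b' -> output (1, 'b'), add 'bb' as idx 6
Step 7: w='bcb' (idx 4), end of input -> output (4, '')


Encoded: [(0, 'b'), (0, 'c'), (1, 'c'), (3, 'b'), (2, 'c'), (1, 'b'), (4, '')]


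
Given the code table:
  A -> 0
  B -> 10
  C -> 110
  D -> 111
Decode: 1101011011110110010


Decoding:
110 -> C
10 -> B
110 -> C
111 -> D
10 -> B
110 -> C
0 -> A
10 -> B


Result: CBCDBCAB


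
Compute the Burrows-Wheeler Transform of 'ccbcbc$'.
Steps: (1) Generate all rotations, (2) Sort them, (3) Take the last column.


Rotations (sorted):
  0: $ccbcbc -> last char: c
  1: bc$ccbc -> last char: c
  2: bcbc$cc -> last char: c
  3: c$ccbcb -> last char: b
  4: cbc$ccb -> last char: b
  5: cbcbc$c -> last char: c
  6: ccbcbc$ -> last char: $


BWT = cccbbc$


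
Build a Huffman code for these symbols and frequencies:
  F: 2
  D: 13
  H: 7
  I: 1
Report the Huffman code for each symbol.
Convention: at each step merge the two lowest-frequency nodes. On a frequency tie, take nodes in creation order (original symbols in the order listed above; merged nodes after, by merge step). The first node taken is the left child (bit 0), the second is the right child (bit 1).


Huffman tree construction:
Step 1: Merge I(1) + F(2) = 3
Step 2: Merge (I+F)(3) + H(7) = 10
Step 3: Merge ((I+F)+H)(10) + D(13) = 23
Read each symbol's code off the tree from the root (left child = 0, right child = 1).

Codes:
  F: 001 (length 3)
  D: 1 (length 1)
  H: 01 (length 2)
  I: 000 (length 3)
Average code length: 36/23 = 1.5652 bits/symbol


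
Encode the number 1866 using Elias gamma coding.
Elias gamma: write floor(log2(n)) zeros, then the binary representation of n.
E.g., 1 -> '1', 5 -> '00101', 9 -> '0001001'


num_bits = floor(log2(1866)) + 1 = 11
leading_zeros = num_bits - 1 = 10
binary(1866) = 11101001010

Elias gamma(1866) = '0000000000' + '11101001010' = 000000000011101001010 (21 bits)


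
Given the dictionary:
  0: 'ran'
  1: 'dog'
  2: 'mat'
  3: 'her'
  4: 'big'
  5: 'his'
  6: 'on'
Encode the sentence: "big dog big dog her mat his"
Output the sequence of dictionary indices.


Look up each word in the dictionary:
  'big' -> 4
  'dog' -> 1
  'big' -> 4
  'dog' -> 1
  'her' -> 3
  'mat' -> 2
  'his' -> 5

Encoded: [4, 1, 4, 1, 3, 2, 5]


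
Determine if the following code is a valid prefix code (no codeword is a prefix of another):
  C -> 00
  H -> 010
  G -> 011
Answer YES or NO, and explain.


Checking each pair (does one codeword prefix another?):
  C='00' vs H='010': no prefix
  C='00' vs G='011': no prefix
  H='010' vs C='00': no prefix
  H='010' vs G='011': no prefix
  G='011' vs C='00': no prefix
  G='011' vs H='010': no prefix
No violation found over all pairs.

YES -- this is a valid prefix code. No codeword is a prefix of any other codeword.


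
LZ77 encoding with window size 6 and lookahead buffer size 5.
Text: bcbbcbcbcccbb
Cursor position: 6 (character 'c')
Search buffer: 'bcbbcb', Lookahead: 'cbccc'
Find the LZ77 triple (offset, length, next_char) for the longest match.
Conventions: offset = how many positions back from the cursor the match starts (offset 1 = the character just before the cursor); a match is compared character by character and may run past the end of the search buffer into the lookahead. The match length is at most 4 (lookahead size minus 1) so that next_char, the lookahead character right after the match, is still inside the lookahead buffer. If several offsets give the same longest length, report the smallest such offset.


Try each offset into the search buffer:
  offset=1 (pos 5, char 'b'): match length 0
  offset=2 (pos 4, char 'c'): match length 3
  offset=3 (pos 3, char 'b'): match length 0
  offset=4 (pos 2, char 'b'): match length 0
  offset=5 (pos 1, char 'c'): match length 2
  offset=6 (pos 0, char 'b'): match length 0
Longest match has length 3 at offset 2.
next_char = character at position 6 + 3 = 9 -> 'c'

Best match: offset=2, length=3 (matching 'cbc' starting at position 4)
LZ77 triple: (2, 3, 'c')


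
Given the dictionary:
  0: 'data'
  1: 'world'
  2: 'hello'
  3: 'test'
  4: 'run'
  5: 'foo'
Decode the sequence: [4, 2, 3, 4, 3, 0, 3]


Look up each index in the dictionary:
  4 -> 'run'
  2 -> 'hello'
  3 -> 'test'
  4 -> 'run'
  3 -> 'test'
  0 -> 'data'
  3 -> 'test'

Decoded: "run hello test run test data test"


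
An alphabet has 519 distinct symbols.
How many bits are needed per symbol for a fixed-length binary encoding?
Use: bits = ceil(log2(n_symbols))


log2(519) = 9.0196
Bracket: 2^9 = 512 < 519 <= 2^10 = 1024
So ceil(log2(519)) = 10

bits = ceil(log2(519)) = ceil(9.0196) = 10 bits


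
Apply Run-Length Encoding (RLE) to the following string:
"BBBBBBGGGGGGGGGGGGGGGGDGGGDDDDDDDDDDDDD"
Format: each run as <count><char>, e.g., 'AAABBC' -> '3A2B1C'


Scanning runs left to right:
  i=0: run of 'B' x 6 -> '6B'
  i=6: run of 'G' x 16 -> '16G'
  i=22: run of 'D' x 1 -> '1D'
  i=23: run of 'G' x 3 -> '3G'
  i=26: run of 'D' x 13 -> '13D'

RLE = 6B16G1D3G13D


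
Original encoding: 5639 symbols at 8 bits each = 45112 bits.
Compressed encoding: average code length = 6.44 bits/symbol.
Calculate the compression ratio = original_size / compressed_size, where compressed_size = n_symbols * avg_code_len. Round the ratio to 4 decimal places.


original_size = n_symbols * orig_bits = 5639 * 8 = 45112 bits
compressed_size = n_symbols * avg_code_len = 5639 * 6.44 = 36315.16 bits
ratio = original_size / compressed_size = 45112 / 36315.16 = 1.2422

Compression ratio = 1.2422


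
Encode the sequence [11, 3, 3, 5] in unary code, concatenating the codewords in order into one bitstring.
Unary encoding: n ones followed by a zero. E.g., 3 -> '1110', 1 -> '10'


Encode each number as n ones followed by a terminating 0:
  11 -> 111111111110 (12 bits)
  3 -> 1110 (4 bits)
  3 -> 1110 (4 bits)
  5 -> 111110 (6 bits)
Total length = 12 + 4 + 4 + 6 = 26 bits.

Unary([11, 3, 3, 5]) = 11111111111011101110111110 (26 bits)


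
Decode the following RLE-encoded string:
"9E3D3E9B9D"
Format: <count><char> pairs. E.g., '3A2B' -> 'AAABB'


Expanding each <count><char> pair:
  9E -> 'EEEEEEEEE'
  3D -> 'DDD'
  3E -> 'EEE'
  9B -> 'BBBBBBBBB'
  9D -> 'DDDDDDDDD'

Decoded = EEEEEEEEEDDDEEEBBBBBBBBBDDDDDDDDD


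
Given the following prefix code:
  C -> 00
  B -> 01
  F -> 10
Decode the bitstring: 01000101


Decoding step by step:
Bits 01 -> B
Bits 00 -> C
Bits 01 -> B
Bits 01 -> B


Decoded message: BCBB


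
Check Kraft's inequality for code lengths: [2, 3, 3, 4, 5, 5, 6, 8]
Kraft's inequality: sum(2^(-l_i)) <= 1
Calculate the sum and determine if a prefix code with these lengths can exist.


Sum = 2^(-2) + 2^(-3) + 2^(-3) + 2^(-4) + 2^(-5) + 2^(-5) + 2^(-6) + 2^(-8)
    = 0.25 + 0.125 + 0.125 + 0.0625 + 0.03125 + 0.03125 + 0.015625 + 0.00390625
    = 165/256 = 0.64453125
Since 0.64453125 <= 1, Kraft's inequality IS satisfied.
A prefix code with these lengths CAN exist.

Kraft sum = 0.64453125. Satisfied.


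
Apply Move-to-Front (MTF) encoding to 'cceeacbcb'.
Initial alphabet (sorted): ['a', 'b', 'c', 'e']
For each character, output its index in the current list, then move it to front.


MTF encoding:
'c': index 2 in ['a', 'b', 'c', 'e'] -> ['c', 'a', 'b', 'e']
'c': index 0 in ['c', 'a', 'b', 'e'] -> ['c', 'a', 'b', 'e']
'e': index 3 in ['c', 'a', 'b', 'e'] -> ['e', 'c', 'a', 'b']
'e': index 0 in ['e', 'c', 'a', 'b'] -> ['e', 'c', 'a', 'b']
'a': index 2 in ['e', 'c', 'a', 'b'] -> ['a', 'e', 'c', 'b']
'c': index 2 in ['a', 'e', 'c', 'b'] -> ['c', 'a', 'e', 'b']
'b': index 3 in ['c', 'a', 'e', 'b'] -> ['b', 'c', 'a', 'e']
'c': index 1 in ['b', 'c', 'a', 'e'] -> ['c', 'b', 'a', 'e']
'b': index 1 in ['c', 'b', 'a', 'e'] -> ['b', 'c', 'a', 'e']


Output: [2, 0, 3, 0, 2, 2, 3, 1, 1]


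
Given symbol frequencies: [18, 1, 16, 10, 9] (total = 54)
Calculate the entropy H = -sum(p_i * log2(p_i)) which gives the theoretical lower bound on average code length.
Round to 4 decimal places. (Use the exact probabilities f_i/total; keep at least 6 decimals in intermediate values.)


Per-symbol terms -p_i * log2(p_i) with p_i = f_i/54:
  p = 18/54 = 0.333333: log2(p) = -1.584963, -p*log2(p) = 0.528321
  p = 1/54 = 0.018519: log2(p) = -5.754888, -p*log2(p) = 0.106572
  p = 16/54 = 0.296296: log2(p) = -1.754888, -p*log2(p) = 0.519967
  p = 10/54 = 0.185185: log2(p) = -2.432959, -p*log2(p) = 0.450548
  p = 9/54 = 0.166667: log2(p) = -2.584963, -p*log2(p) = 0.430827
H = 0.528321 + 0.106572 + 0.519967 + 0.450548 + 0.430827 = 2.036235

H = 2.0362 bits/symbol


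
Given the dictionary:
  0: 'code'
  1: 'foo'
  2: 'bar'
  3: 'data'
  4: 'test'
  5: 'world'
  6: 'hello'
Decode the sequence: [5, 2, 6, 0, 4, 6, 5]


Look up each index in the dictionary:
  5 -> 'world'
  2 -> 'bar'
  6 -> 'hello'
  0 -> 'code'
  4 -> 'test'
  6 -> 'hello'
  5 -> 'world'

Decoded: "world bar hello code test hello world"


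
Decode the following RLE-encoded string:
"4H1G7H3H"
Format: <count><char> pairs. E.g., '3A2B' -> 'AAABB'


Expanding each <count><char> pair:
  4H -> 'HHHH'
  1G -> 'G'
  7H -> 'HHHHHHH'
  3H -> 'HHH'

Decoded = HHHHGHHHHHHHHHH


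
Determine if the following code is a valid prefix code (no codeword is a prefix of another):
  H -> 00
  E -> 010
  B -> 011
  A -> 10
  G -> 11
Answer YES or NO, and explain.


Checking each pair (does one codeword prefix another?):
  H='00' vs E='010': no prefix
  H='00' vs B='011': no prefix
  H='00' vs A='10': no prefix
  H='00' vs G='11': no prefix
  E='010' vs H='00': no prefix
  E='010' vs B='011': no prefix
  E='010' vs A='10': no prefix
  E='010' vs G='11': no prefix
  B='011' vs H='00': no prefix
  B='011' vs E='010': no prefix
  B='011' vs A='10': no prefix
  B='011' vs G='11': no prefix
  A='10' vs H='00': no prefix
  A='10' vs E='010': no prefix
  A='10' vs B='011': no prefix
  A='10' vs G='11': no prefix
  G='11' vs H='00': no prefix
  G='11' vs E='010': no prefix
  G='11' vs B='011': no prefix
  G='11' vs A='10': no prefix
No violation found over all pairs.

YES -- this is a valid prefix code. No codeword is a prefix of any other codeword.


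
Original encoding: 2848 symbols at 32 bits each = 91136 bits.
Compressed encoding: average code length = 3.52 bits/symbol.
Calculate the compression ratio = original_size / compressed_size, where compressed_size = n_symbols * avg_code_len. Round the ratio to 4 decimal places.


original_size = n_symbols * orig_bits = 2848 * 32 = 91136 bits
compressed_size = n_symbols * avg_code_len = 2848 * 3.52 = 10024.96 bits
ratio = original_size / compressed_size = 91136 / 10024.96 = 9.0909

Compression ratio = 9.0909


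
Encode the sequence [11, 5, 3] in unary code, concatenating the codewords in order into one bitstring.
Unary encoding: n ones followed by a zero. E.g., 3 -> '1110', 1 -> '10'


Encode each number as n ones followed by a terminating 0:
  11 -> 111111111110 (12 bits)
  5 -> 111110 (6 bits)
  3 -> 1110 (4 bits)
Total length = 12 + 6 + 4 = 22 bits.

Unary([11, 5, 3]) = 1111111111101111101110 (22 bits)


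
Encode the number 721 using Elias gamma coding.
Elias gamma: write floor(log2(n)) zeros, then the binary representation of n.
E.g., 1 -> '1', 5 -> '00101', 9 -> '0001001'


num_bits = floor(log2(721)) + 1 = 10
leading_zeros = num_bits - 1 = 9
binary(721) = 1011010001

Elias gamma(721) = '000000000' + '1011010001' = 0000000001011010001 (19 bits)


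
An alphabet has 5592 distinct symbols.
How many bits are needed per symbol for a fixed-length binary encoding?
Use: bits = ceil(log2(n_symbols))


log2(5592) = 12.4491
Bracket: 2^12 = 4096 < 5592 <= 2^13 = 8192
So ceil(log2(5592)) = 13

bits = ceil(log2(5592)) = ceil(12.4491) = 13 bits


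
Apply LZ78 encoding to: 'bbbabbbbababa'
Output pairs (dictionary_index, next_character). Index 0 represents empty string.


LZ78 encoding steps:
Dictionary: {0: ''}
Step 1: w='' (idx 0), next='b' -> output (0, 'b'), add 'b' as idx 1
Step 2: w='b' (idx 1), next='b' -> output (1, 'b'), add 'bb' as idx 2
Step 3: w='' (idx 0), next='a' -> output (0, 'a'), add 'a' as idx 3
Step 4: w='bb' (idx 2), next='b' -> output (2, 'b'), add 'bbb' as idx 4
Step 5: w='b' (idx 1), next='a' -> output (1, 'a'), add 'ba' as idx 5
Step 6: w='ba' (idx 5), next='b' -> output (5, 'b'), add 'bab' as idx 6
Step 7: w='a' (idx 3), end of input -> output (3, '')


Encoded: [(0, 'b'), (1, 'b'), (0, 'a'), (2, 'b'), (1, 'a'), (5, 'b'), (3, '')]


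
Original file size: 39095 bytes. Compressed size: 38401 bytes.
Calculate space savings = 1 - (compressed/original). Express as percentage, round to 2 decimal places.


ratio = compressed/original = 38401/39095 = 0.982248
savings = 1 - ratio = 1 - 0.982248 = 0.017752
as a percentage: 0.017752 * 100 = 1.78%

Space savings = 1 - 38401/39095 = 1.78%


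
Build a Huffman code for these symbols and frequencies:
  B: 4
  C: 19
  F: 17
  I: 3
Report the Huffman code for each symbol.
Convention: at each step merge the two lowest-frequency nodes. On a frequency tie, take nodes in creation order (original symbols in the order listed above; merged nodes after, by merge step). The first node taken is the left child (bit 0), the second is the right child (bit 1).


Huffman tree construction:
Step 1: Merge I(3) + B(4) = 7
Step 2: Merge (I+B)(7) + F(17) = 24
Step 3: Merge C(19) + ((I+B)+F)(24) = 43
Read each symbol's code off the tree from the root (left child = 0, right child = 1).

Codes:
  B: 101 (length 3)
  C: 0 (length 1)
  F: 11 (length 2)
  I: 100 (length 3)
Average code length: 74/43 = 1.7209 bits/symbol


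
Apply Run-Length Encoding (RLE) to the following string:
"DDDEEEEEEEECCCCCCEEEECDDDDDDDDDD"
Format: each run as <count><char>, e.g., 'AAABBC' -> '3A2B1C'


Scanning runs left to right:
  i=0: run of 'D' x 3 -> '3D'
  i=3: run of 'E' x 8 -> '8E'
  i=11: run of 'C' x 6 -> '6C'
  i=17: run of 'E' x 4 -> '4E'
  i=21: run of 'C' x 1 -> '1C'
  i=22: run of 'D' x 10 -> '10D'

RLE = 3D8E6C4E1C10D


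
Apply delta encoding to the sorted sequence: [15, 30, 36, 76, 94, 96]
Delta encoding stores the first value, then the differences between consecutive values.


First value: 15
Deltas:
  30 - 15 = 15
  36 - 30 = 6
  76 - 36 = 40
  94 - 76 = 18
  96 - 94 = 2


Delta encoded: [15, 15, 6, 40, 18, 2]


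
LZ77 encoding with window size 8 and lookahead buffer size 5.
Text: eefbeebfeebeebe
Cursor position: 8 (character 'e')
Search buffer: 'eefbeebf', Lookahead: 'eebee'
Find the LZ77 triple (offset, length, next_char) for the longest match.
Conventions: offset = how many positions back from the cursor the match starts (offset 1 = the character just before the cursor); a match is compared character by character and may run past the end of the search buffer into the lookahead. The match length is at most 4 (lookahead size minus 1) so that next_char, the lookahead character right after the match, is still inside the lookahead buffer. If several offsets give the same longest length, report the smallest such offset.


Try each offset into the search buffer:
  offset=1 (pos 7, char 'f'): match length 0
  offset=2 (pos 6, char 'b'): match length 0
  offset=3 (pos 5, char 'e'): match length 1
  offset=4 (pos 4, char 'e'): match length 3
  offset=5 (pos 3, char 'b'): match length 0
  offset=6 (pos 2, char 'f'): match length 0
  offset=7 (pos 1, char 'e'): match length 1
  offset=8 (pos 0, char 'e'): match length 2
Longest match has length 3 at offset 4.
next_char = character at position 8 + 3 = 11 -> 'e'

Best match: offset=4, length=3 (matching 'eeb' starting at position 4)
LZ77 triple: (4, 3, 'e')


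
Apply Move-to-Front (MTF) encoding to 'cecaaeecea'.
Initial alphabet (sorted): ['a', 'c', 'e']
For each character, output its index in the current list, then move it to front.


MTF encoding:
'c': index 1 in ['a', 'c', 'e'] -> ['c', 'a', 'e']
'e': index 2 in ['c', 'a', 'e'] -> ['e', 'c', 'a']
'c': index 1 in ['e', 'c', 'a'] -> ['c', 'e', 'a']
'a': index 2 in ['c', 'e', 'a'] -> ['a', 'c', 'e']
'a': index 0 in ['a', 'c', 'e'] -> ['a', 'c', 'e']
'e': index 2 in ['a', 'c', 'e'] -> ['e', 'a', 'c']
'e': index 0 in ['e', 'a', 'c'] -> ['e', 'a', 'c']
'c': index 2 in ['e', 'a', 'c'] -> ['c', 'e', 'a']
'e': index 1 in ['c', 'e', 'a'] -> ['e', 'c', 'a']
'a': index 2 in ['e', 'c', 'a'] -> ['a', 'e', 'c']


Output: [1, 2, 1, 2, 0, 2, 0, 2, 1, 2]


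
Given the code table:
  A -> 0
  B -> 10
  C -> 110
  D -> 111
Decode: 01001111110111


Decoding:
0 -> A
10 -> B
0 -> A
111 -> D
111 -> D
0 -> A
111 -> D


Result: ABADDAD


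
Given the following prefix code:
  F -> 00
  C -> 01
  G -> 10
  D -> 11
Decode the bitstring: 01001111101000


Decoding step by step:
Bits 01 -> C
Bits 00 -> F
Bits 11 -> D
Bits 11 -> D
Bits 10 -> G
Bits 10 -> G
Bits 00 -> F


Decoded message: CFDDGGF


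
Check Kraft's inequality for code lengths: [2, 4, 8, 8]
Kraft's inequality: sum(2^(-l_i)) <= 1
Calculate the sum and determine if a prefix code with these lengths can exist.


Sum = 2^(-2) + 2^(-4) + 2^(-8) + 2^(-8)
    = 0.25 + 0.0625 + 0.00390625 + 0.00390625
    = 82/256 = 0.3203125
Since 0.3203125 <= 1, Kraft's inequality IS satisfied.
A prefix code with these lengths CAN exist.

Kraft sum = 0.3203125. Satisfied.


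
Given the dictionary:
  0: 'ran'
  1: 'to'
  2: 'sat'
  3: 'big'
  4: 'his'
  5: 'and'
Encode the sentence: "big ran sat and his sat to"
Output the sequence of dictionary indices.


Look up each word in the dictionary:
  'big' -> 3
  'ran' -> 0
  'sat' -> 2
  'and' -> 5
  'his' -> 4
  'sat' -> 2
  'to' -> 1

Encoded: [3, 0, 2, 5, 4, 2, 1]


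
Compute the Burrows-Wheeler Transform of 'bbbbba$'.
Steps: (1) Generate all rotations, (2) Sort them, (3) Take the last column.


Rotations (sorted):
  0: $bbbbba -> last char: a
  1: a$bbbbb -> last char: b
  2: ba$bbbb -> last char: b
  3: bba$bbb -> last char: b
  4: bbba$bb -> last char: b
  5: bbbba$b -> last char: b
  6: bbbbba$ -> last char: $


BWT = abbbbb$


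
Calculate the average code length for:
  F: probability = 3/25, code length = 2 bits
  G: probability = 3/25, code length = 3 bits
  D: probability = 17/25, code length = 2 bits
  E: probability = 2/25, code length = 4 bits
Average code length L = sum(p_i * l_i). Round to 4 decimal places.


Weighted contributions p_i * l_i:
  F: (3/25) * 2 = 6/25
  G: (3/25) * 3 = 9/25
  D: (17/25) * 2 = 34/25
  E: (2/25) * 4 = 8/25
Sum = (6 + 9 + 34 + 8)/25 = 57/25

L = 57/25 = 2.2800 bits/symbol
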